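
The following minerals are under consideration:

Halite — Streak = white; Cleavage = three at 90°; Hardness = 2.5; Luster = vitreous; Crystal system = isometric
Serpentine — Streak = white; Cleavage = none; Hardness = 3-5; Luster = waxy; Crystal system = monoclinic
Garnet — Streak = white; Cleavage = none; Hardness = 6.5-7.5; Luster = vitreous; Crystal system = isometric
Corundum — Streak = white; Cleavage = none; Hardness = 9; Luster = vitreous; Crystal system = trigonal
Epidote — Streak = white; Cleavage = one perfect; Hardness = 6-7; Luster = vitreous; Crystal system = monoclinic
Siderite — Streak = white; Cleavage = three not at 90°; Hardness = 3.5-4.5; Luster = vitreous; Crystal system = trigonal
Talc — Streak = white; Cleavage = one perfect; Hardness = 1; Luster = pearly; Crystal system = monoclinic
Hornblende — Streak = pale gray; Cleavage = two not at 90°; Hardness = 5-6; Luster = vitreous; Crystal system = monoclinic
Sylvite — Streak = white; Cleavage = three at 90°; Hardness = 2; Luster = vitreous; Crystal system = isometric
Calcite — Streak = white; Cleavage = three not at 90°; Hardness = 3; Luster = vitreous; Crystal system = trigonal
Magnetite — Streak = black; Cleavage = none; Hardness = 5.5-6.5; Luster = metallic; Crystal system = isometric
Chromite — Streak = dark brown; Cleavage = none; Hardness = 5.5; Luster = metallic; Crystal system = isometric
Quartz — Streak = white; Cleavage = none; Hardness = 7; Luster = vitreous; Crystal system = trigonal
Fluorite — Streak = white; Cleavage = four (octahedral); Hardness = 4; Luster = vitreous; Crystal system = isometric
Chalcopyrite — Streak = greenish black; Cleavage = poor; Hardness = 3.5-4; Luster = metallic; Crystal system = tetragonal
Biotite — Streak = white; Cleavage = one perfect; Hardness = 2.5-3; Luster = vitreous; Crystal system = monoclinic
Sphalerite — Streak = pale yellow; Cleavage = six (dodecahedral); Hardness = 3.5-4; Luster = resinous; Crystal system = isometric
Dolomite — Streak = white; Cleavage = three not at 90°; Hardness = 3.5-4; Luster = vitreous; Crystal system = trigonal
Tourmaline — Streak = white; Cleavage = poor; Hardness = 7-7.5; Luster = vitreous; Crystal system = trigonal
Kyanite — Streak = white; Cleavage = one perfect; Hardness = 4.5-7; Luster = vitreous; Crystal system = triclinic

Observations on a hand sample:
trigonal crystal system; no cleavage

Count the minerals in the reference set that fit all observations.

Trigonal crystal system — narrows the field to Corundum, Siderite, Calcite, Quartz, Dolomite, Tourmaline.
No cleavage — leaves Corundum, Quartz.
The minerals that satisfy all observations are Corundum, Quartz.
That is 2 minerals.

2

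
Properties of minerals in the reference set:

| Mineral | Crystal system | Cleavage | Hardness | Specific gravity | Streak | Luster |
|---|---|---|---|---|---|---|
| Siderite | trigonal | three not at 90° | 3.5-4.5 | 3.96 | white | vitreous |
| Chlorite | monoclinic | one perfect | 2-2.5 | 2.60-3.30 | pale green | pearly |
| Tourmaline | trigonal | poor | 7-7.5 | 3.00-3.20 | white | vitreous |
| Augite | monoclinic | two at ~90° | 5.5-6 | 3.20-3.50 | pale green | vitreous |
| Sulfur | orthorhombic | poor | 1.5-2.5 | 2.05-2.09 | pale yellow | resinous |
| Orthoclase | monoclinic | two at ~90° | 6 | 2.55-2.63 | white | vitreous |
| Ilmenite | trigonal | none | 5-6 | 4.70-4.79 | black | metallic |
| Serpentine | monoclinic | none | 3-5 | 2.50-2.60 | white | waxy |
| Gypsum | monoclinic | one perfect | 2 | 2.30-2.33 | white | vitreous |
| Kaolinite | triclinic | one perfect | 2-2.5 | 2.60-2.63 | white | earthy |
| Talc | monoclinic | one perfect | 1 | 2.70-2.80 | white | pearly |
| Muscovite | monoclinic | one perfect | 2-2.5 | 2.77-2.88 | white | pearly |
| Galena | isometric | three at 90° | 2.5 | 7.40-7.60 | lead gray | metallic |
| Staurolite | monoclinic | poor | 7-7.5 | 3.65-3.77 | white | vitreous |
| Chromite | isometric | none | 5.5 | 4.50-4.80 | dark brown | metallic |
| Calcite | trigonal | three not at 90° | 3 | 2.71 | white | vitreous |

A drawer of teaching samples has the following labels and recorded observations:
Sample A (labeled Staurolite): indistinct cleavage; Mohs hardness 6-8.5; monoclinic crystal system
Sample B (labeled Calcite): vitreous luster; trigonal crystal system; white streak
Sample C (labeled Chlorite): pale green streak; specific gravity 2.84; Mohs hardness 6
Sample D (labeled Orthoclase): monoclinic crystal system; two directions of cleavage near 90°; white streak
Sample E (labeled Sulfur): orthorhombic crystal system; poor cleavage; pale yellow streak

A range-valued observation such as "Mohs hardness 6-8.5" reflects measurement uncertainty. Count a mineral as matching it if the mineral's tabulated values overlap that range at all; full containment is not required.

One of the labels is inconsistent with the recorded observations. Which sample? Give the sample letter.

C

Sample A: all recorded properties match Staurolite.
Sample B: all recorded properties match Calcite.
Sample C: Chlorite has hardness 2-2.5, but the record shows Mohs hardness 6 — this label is wrong.
Sample D: all recorded properties match Orthoclase.
Sample E: all recorded properties match Sulfur.
Only sample C is inconsistent with its label.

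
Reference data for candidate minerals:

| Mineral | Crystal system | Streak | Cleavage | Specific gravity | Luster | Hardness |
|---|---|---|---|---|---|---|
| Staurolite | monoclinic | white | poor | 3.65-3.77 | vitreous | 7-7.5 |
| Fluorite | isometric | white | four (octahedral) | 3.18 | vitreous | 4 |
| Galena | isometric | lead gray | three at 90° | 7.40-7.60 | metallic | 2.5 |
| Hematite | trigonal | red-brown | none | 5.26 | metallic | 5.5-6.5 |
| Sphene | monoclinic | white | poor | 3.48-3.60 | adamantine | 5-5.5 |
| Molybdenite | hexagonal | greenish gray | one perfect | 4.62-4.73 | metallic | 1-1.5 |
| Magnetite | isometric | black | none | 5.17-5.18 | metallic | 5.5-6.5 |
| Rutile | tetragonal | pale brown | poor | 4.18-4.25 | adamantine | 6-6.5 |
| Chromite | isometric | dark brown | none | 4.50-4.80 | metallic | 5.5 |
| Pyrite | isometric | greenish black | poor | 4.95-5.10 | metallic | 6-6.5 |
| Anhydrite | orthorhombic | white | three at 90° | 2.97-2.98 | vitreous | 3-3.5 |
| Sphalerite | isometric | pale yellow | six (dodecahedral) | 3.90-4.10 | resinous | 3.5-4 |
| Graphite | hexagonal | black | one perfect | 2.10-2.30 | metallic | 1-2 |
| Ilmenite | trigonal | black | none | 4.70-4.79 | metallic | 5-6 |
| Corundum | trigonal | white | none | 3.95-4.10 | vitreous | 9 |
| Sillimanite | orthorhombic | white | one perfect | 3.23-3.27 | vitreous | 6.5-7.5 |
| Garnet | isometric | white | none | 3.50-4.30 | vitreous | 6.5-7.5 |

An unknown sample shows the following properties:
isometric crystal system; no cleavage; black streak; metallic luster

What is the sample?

Magnetite

Isometric crystal system — leaves Fluorite, Galena, Magnetite, Chromite, Pyrite, Sphalerite, Garnet.
No cleavage — Magnetite, Chromite, Garnet remain.
Black streak — narrows the field to Magnetite.
Metallic luster — all remaining candidates fit.
Magnetite is the sole remaining match.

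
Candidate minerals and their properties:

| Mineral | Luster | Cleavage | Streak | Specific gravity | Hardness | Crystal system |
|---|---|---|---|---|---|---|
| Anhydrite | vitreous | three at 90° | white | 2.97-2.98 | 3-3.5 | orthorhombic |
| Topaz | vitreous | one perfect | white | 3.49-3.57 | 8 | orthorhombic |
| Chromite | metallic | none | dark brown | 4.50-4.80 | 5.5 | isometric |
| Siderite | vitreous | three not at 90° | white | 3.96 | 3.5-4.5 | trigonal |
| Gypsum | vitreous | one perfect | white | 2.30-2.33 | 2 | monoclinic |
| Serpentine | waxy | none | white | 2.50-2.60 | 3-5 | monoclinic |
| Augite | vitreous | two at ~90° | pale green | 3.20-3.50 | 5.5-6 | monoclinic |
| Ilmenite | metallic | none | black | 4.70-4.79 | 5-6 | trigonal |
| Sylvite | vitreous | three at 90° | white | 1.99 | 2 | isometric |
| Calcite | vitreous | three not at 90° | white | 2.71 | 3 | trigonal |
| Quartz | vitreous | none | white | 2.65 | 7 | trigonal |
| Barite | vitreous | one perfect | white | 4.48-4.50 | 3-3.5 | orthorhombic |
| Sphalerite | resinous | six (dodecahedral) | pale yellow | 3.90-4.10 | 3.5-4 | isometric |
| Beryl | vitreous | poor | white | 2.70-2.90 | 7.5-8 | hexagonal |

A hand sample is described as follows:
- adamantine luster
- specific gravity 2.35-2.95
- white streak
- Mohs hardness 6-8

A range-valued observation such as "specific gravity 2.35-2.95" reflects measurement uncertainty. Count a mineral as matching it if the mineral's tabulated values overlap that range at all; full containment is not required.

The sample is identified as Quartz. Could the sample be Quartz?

Inconsistent

Adamantine luster — Quartz has vitreous luster; inconsistent.
Specific gravity 2.35-2.95 — consistent with Quartz (SG 2.65).
White streak — consistent with Quartz (white streak).
Mohs hardness 6-8 — consistent with Quartz (hardness 7).
Quartz is excluded by the luster.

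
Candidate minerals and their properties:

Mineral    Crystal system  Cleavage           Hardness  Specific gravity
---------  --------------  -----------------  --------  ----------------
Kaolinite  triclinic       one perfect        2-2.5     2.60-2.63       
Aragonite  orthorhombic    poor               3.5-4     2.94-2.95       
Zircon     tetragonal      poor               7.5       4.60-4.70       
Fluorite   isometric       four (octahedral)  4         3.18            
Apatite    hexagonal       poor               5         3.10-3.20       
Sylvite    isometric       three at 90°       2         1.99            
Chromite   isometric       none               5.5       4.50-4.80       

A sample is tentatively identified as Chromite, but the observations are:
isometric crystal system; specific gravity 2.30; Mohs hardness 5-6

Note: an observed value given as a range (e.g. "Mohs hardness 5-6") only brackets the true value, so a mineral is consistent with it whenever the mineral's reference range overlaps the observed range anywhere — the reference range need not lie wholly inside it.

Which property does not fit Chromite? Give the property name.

specific gravity

Isometric crystal system: Chromite has isometric system — agrees.
Specific gravity 2.30: Chromite has SG 4.50-4.80 — does not match.
Mohs hardness 5-6: Chromite has hardness 5.5 — agrees.
Everything matches except the specific gravity.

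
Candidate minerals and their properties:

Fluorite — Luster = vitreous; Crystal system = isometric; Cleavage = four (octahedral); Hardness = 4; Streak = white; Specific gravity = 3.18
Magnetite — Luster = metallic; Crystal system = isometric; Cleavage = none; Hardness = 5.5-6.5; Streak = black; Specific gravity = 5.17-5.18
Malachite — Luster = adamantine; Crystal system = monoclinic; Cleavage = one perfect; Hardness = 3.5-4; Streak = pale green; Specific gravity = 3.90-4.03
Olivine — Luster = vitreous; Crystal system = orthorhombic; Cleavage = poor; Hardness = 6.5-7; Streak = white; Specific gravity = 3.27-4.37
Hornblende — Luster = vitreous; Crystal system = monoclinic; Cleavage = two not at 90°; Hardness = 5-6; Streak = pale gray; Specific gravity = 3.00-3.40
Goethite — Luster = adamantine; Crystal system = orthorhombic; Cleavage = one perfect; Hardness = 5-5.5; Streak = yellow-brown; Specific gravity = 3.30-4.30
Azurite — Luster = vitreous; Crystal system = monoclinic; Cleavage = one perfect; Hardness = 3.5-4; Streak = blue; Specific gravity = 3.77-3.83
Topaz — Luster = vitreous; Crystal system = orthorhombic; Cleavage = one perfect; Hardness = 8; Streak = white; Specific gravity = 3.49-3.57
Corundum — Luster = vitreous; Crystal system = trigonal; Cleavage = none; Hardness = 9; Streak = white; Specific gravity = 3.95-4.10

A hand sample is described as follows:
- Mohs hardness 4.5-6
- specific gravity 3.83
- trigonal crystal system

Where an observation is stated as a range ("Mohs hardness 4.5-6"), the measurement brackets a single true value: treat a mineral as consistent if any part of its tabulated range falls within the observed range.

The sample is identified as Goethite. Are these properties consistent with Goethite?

Mohs hardness 4.5-6 — matches Goethite (hardness 5-5.5).
Specific gravity 3.83 — matches Goethite (SG 3.30-4.30).
Trigonal crystal system — Goethite has orthorhombic system; which does not match.
Crystal system alone is enough to reject Goethite.

Inconsistent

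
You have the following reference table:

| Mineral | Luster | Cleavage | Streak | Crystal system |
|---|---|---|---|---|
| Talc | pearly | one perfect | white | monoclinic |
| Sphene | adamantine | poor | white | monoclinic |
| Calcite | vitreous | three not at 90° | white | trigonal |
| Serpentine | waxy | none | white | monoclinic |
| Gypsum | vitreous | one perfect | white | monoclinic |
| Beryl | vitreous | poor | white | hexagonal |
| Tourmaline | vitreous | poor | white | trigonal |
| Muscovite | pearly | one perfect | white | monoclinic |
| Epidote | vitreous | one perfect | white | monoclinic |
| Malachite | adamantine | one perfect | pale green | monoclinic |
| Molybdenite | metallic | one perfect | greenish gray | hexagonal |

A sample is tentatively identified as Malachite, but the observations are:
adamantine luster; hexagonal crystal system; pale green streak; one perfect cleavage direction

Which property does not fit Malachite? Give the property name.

crystal system

Adamantine luster: Malachite has adamantine luster — matches.
Hexagonal crystal system: Malachite has monoclinic system — inconsistent.
Pale green streak: Malachite has pale green streak — matches.
One perfect cleavage direction: Malachite has cleavage one perfect — matches.
The crystal system is the one property that does not fit.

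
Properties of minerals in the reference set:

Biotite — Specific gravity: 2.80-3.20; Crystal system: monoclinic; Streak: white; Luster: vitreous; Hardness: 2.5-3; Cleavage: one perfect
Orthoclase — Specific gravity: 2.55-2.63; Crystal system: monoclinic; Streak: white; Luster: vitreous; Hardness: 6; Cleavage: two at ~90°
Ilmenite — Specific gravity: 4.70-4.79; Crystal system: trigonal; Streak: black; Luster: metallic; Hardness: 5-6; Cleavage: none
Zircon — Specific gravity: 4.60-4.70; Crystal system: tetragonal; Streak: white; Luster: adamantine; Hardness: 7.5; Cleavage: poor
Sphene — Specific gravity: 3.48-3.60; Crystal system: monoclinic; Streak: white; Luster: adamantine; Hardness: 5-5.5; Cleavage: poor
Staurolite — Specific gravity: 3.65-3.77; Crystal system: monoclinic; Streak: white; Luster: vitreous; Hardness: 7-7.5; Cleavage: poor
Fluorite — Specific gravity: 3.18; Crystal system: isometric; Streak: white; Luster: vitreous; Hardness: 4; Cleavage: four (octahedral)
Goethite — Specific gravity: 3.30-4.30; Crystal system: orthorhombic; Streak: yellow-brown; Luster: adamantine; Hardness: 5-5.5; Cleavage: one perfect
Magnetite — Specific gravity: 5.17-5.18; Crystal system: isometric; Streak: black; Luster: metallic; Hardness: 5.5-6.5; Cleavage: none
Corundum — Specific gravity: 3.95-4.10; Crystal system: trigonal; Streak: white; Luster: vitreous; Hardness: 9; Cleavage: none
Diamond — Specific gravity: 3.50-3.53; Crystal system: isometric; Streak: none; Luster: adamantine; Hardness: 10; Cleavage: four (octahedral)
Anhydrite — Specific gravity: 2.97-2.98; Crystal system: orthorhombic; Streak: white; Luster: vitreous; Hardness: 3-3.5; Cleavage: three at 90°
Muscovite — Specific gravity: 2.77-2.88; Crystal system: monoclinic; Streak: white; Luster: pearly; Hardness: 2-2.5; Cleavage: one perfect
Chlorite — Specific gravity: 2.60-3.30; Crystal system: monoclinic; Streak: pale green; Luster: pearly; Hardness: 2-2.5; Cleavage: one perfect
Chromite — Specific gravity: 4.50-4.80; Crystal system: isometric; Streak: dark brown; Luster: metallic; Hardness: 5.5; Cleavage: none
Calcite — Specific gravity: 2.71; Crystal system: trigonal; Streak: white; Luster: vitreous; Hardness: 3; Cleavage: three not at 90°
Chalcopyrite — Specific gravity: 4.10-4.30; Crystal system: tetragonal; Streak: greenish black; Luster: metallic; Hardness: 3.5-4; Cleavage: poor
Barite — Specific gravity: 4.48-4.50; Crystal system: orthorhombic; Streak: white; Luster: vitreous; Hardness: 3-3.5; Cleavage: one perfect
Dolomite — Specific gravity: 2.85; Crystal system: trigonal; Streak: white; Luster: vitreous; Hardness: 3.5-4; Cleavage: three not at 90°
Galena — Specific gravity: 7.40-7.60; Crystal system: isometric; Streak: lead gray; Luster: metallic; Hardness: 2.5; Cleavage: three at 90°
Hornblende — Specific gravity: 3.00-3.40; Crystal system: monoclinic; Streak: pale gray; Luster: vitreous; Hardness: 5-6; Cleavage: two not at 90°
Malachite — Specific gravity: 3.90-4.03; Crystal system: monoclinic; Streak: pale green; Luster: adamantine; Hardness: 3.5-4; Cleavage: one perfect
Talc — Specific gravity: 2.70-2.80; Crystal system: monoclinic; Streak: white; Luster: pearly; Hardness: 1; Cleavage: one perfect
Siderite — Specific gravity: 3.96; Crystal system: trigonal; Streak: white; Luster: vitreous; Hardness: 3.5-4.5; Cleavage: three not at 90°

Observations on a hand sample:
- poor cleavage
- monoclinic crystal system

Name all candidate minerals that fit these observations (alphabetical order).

Sphene, Staurolite

Poor cleavage — leaves Zircon, Sphene, Staurolite, Chalcopyrite.
Monoclinic crystal system rules out Zircon, Chalcopyrite.
Remaining candidates: Sphene, Staurolite.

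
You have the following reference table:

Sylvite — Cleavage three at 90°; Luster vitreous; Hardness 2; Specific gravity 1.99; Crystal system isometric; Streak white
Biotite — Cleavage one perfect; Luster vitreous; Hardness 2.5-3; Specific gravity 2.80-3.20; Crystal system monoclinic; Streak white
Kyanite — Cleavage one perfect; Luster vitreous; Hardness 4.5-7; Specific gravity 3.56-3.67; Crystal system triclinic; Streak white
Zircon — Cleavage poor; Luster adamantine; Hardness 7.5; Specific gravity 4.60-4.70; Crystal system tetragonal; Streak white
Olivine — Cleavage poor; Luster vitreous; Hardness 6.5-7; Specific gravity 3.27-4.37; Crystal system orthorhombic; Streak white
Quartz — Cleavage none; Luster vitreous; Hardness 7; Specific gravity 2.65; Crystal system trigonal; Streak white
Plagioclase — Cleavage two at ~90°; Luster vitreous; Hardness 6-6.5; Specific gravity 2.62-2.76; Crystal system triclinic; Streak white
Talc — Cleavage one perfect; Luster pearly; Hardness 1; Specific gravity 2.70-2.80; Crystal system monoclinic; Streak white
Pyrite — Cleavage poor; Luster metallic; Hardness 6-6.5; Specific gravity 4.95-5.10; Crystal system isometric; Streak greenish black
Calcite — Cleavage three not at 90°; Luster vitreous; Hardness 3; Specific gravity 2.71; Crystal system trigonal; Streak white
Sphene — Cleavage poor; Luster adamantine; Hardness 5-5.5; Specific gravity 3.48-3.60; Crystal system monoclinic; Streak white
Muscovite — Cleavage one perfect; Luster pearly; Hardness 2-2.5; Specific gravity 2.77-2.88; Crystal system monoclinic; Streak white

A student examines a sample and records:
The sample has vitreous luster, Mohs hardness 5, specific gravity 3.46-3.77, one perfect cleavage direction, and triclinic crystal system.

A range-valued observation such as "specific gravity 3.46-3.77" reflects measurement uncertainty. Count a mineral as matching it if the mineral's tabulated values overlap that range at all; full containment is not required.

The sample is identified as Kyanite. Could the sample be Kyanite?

Vitreous luster — is consistent with Kyanite (vitreous luster).
Mohs hardness 5 — is consistent with Kyanite (hardness 4.5-7).
Specific gravity 3.46-3.77 — is consistent with Kyanite (SG 3.56-3.67).
One perfect cleavage direction — is consistent with Kyanite (cleavage one perfect).
Triclinic crystal system — is consistent with Kyanite (triclinic system).
Nothing contradicts Kyanite.

Consistent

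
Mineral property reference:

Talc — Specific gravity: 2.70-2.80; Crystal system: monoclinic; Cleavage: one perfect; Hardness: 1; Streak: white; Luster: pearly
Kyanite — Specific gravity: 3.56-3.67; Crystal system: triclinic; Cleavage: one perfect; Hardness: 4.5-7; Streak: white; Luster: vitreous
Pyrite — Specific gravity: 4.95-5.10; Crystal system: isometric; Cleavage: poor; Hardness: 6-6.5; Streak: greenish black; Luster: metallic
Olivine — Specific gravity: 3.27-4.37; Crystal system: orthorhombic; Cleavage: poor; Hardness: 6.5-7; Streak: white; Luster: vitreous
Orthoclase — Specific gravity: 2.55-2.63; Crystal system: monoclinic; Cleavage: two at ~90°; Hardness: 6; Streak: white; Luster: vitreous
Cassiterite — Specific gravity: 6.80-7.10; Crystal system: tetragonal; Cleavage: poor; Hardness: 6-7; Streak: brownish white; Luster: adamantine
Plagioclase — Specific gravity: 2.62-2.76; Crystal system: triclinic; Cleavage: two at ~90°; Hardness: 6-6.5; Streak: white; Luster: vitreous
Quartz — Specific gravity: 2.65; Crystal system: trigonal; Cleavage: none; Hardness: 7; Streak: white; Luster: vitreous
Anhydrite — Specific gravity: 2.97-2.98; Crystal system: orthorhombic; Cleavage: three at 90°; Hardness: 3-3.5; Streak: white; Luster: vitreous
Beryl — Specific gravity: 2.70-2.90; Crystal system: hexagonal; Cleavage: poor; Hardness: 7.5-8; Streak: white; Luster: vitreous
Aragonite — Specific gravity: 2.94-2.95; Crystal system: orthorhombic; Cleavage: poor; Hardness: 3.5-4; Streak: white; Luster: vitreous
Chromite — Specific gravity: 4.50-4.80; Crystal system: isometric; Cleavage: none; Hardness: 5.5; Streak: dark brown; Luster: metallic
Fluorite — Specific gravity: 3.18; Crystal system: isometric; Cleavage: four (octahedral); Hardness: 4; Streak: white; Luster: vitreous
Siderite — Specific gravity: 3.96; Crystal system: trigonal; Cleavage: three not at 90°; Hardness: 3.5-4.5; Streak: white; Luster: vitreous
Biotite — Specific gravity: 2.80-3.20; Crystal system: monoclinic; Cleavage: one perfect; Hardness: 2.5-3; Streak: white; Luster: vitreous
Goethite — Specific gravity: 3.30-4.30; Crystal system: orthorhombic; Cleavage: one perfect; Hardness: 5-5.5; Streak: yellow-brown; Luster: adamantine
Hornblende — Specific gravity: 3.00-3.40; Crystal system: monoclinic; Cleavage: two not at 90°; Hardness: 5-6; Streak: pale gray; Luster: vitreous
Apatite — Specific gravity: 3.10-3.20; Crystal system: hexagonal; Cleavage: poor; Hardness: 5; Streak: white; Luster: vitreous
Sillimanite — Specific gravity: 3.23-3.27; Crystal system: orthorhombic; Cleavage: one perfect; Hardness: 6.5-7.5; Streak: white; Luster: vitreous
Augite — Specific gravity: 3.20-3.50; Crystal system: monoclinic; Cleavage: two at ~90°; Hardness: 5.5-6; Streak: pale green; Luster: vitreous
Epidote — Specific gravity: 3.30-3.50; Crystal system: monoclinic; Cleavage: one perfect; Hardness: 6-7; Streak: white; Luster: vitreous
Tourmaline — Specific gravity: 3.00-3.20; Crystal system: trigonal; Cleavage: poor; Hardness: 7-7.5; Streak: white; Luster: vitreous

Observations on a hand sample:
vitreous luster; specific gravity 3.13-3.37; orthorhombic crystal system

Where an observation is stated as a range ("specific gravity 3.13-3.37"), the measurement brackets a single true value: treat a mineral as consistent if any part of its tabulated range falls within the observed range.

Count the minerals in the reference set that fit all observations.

2

Vitreous luster eliminates Talc, Pyrite, Cassiterite, Chromite, Goethite.
Specific gravity 3.13-3.37: Olivine, Fluorite, Biotite, Hornblende, Apatite, Sillimanite, Augite, Epidote, Tourmaline remain.
Orthorhombic crystal system: Olivine, Sillimanite remain.
The minerals that satisfy all observations are Olivine, Sillimanite.
That is 2 minerals.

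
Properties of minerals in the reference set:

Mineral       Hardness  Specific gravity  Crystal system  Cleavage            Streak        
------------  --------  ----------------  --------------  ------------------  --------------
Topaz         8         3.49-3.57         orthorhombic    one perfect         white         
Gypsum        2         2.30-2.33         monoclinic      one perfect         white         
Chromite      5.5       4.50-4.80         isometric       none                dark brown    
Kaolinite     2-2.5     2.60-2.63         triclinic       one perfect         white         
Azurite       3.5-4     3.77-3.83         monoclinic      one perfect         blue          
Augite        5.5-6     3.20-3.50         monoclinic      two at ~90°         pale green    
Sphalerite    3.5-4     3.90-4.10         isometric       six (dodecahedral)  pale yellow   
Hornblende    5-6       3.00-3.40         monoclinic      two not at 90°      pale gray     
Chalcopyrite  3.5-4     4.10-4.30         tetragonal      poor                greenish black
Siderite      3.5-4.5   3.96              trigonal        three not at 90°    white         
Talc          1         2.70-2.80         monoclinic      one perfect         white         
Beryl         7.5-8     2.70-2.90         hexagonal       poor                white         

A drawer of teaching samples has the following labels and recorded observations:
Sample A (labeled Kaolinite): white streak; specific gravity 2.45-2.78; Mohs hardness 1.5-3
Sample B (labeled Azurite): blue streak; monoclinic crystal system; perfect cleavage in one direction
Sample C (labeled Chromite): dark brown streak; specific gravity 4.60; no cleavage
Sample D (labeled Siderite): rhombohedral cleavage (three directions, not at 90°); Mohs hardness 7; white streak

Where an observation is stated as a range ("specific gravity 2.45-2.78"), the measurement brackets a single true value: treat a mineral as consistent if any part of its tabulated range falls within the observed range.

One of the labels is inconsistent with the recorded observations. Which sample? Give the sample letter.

Sample A: observations are consistent with Kaolinite.
Sample B: observations are consistent with Azurite.
Sample C: observations are consistent with Chromite.
Sample D: Mohs hardness 7 is outside the reference for Siderite (hardness 3.5-4.5) — mislabeled.
Sample D is the mislabeled one.

D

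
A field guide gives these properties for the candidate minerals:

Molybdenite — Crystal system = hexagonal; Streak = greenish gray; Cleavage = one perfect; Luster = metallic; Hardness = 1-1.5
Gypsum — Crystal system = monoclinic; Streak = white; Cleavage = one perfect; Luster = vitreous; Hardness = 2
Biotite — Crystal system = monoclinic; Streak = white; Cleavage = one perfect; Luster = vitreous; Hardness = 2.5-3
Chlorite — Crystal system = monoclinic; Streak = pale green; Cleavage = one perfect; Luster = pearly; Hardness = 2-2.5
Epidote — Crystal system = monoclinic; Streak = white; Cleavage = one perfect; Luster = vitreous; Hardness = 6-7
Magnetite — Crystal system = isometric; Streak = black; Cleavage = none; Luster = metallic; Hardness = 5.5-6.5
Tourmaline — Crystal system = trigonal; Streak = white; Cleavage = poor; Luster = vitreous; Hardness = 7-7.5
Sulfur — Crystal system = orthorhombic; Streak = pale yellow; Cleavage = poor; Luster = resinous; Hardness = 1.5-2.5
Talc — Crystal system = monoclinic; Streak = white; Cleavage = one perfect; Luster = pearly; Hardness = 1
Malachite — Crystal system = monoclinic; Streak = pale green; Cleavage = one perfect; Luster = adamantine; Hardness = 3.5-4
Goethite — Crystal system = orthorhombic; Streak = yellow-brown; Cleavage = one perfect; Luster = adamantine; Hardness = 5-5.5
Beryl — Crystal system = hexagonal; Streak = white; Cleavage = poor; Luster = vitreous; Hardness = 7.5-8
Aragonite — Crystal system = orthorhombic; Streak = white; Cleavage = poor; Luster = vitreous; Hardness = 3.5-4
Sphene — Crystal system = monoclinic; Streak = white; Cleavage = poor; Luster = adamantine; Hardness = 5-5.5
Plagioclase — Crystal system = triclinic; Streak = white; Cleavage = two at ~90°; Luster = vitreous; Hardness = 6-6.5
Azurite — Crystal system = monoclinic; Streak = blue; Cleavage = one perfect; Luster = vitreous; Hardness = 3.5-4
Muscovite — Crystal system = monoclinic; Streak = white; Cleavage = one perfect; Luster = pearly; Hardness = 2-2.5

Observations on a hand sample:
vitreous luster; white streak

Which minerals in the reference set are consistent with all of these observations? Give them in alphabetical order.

Vitreous luster — Gypsum, Biotite, Epidote, Tourmaline, Beryl, Aragonite, Plagioclase, Azurite remain.
White streak excludes Azurite.
The minerals that satisfy all observations are Aragonite, Beryl, Biotite, Epidote, Gypsum, Plagioclase, Tourmaline.

Aragonite, Beryl, Biotite, Epidote, Gypsum, Plagioclase, Tourmaline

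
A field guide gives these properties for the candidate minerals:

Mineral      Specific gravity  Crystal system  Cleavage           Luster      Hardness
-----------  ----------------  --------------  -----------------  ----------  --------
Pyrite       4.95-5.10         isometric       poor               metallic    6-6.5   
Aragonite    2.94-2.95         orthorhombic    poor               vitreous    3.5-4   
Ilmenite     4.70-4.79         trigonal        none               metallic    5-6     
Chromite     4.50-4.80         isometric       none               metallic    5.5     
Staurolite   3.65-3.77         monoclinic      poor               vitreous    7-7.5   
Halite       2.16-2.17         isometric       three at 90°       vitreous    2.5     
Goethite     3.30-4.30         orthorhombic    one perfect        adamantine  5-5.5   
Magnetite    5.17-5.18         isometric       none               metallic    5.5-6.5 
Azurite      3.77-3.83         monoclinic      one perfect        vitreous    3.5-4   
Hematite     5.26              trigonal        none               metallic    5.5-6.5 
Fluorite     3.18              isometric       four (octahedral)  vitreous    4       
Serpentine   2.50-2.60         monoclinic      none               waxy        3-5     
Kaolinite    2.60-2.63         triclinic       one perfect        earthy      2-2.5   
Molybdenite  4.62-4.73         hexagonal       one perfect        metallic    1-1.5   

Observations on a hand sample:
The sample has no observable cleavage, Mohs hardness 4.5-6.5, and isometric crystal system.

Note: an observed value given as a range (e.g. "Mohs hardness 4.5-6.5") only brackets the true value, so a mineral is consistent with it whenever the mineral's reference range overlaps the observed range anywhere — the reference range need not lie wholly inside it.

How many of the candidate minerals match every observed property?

No observable cleavage: narrows the field to Ilmenite, Chromite, Magnetite, Hematite, Serpentine.
Mohs hardness 4.5-6.5: consistent with all remaining minerals.
Isometric crystal system: leaves Chromite, Magnetite.
Remaining candidates: Chromite, Magnetite.
That is 2 minerals.

2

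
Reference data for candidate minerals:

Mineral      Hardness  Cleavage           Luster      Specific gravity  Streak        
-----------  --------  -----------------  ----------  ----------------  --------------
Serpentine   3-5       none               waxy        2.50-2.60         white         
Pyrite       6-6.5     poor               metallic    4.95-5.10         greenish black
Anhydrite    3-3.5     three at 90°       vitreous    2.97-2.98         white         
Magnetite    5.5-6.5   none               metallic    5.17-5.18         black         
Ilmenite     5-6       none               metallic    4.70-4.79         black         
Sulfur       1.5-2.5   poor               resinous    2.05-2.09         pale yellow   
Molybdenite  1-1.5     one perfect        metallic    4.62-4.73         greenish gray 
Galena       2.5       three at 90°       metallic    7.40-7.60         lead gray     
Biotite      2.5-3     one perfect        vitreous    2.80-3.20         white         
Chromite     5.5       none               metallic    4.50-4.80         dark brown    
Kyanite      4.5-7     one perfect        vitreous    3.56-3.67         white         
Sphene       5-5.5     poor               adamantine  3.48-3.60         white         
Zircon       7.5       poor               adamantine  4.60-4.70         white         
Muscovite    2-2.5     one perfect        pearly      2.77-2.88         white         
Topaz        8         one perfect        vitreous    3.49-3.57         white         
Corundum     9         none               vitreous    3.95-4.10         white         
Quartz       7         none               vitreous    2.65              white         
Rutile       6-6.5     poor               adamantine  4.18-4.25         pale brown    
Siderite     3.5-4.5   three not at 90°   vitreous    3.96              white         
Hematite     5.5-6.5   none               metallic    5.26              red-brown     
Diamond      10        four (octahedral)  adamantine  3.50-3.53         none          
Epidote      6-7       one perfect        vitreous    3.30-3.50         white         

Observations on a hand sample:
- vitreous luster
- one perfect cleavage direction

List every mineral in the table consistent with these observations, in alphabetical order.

Vitreous luster — only Anhydrite, Biotite, Kyanite, Topaz, Corundum, Quartz, Siderite, Epidote remain.
One perfect cleavage direction rules out Anhydrite, Corundum, Quartz, Siderite.
The minerals that satisfy all observations are Biotite, Epidote, Kyanite, Topaz.

Biotite, Epidote, Kyanite, Topaz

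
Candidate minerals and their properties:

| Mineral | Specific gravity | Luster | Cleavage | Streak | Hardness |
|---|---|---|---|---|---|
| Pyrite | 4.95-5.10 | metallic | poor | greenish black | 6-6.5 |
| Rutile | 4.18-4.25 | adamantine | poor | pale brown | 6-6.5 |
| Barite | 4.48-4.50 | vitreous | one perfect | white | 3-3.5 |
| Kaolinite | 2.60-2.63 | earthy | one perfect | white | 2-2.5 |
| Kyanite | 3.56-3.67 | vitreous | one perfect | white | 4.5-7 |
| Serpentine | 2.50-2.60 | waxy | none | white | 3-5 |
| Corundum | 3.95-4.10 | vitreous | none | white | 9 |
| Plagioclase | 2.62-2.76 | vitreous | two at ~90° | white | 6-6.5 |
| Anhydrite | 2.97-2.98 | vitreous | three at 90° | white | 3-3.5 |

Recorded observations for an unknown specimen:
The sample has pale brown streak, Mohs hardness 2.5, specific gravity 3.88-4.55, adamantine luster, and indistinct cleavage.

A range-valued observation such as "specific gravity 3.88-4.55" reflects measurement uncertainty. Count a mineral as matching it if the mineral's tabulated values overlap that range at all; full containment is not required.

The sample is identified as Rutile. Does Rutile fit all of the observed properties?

Pale brown streak — fits Rutile (pale brown streak).
Mohs hardness 2.5 — Rutile has hardness 6-6.5; which does not match.
Specific gravity 3.88-4.55 — fits Rutile (SG 4.18-4.25).
Adamantine luster — fits Rutile (adamantine luster).
Indistinct cleavage — fits Rutile (cleavage poor).
Rutile is excluded by the hardness.

No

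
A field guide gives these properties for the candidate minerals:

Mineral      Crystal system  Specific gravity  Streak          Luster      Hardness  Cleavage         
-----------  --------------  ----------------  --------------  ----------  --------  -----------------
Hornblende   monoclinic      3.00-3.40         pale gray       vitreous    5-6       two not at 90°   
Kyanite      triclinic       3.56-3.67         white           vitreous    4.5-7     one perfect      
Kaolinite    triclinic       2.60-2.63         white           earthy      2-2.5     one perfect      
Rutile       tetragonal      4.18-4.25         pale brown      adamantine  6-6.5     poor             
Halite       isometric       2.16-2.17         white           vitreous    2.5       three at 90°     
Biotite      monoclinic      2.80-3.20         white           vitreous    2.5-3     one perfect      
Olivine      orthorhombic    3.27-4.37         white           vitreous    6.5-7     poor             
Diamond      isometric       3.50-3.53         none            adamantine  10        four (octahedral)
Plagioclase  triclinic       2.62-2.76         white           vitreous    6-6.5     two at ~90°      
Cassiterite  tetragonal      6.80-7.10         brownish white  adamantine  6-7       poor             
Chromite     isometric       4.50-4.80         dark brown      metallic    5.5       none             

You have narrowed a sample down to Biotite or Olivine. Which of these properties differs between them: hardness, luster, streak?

hardness

Hardness: Biotite 2.5-3, Olivine 6.5-7 — different.
Luster: both vitreous — shared.
Streak: both white — shared.
Hardness is the diagnostic property here.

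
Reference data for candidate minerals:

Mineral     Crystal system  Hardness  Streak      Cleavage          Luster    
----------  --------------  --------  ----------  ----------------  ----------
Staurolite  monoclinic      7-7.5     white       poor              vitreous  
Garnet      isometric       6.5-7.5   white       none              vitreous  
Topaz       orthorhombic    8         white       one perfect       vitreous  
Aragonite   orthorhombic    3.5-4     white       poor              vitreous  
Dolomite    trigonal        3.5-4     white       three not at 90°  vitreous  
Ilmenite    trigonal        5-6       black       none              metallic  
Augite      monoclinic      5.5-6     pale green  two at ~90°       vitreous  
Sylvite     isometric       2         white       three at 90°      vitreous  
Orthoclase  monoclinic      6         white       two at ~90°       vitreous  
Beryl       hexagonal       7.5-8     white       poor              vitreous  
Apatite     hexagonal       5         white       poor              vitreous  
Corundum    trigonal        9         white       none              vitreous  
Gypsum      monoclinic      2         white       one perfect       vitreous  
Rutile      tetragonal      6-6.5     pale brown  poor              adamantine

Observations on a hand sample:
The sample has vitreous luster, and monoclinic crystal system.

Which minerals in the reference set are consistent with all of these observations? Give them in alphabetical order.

Augite, Gypsum, Orthoclase, Staurolite

Vitreous luster eliminates Ilmenite, Rutile.
Monoclinic crystal system: leaves Staurolite, Augite, Orthoclase, Gypsum.
Remaining candidates: Augite, Gypsum, Orthoclase, Staurolite.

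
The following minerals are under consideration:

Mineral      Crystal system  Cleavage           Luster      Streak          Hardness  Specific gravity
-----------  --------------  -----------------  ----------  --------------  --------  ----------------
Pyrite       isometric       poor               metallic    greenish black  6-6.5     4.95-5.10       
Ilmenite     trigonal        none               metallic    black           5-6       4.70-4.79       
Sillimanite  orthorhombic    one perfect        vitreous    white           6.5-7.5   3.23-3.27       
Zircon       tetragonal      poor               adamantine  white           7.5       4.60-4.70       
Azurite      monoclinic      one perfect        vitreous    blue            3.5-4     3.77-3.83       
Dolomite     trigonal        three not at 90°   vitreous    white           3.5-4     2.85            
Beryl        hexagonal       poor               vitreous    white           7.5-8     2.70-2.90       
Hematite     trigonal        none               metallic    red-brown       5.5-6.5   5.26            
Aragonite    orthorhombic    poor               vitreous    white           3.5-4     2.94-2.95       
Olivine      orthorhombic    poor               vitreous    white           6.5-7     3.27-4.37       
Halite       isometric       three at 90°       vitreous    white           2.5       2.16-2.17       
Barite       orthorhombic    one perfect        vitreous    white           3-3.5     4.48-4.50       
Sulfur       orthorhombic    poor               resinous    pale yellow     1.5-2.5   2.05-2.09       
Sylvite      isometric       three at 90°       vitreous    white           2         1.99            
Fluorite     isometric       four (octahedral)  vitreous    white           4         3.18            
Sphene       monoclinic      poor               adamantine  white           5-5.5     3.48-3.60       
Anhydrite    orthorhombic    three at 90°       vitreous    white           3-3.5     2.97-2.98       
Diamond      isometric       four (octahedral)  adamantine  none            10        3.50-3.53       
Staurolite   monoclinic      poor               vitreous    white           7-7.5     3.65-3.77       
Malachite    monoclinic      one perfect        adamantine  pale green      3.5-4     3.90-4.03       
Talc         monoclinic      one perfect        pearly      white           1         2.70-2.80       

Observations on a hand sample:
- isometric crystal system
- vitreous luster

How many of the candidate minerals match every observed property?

Isometric crystal system — narrows the field to Pyrite, Halite, Sylvite, Fluorite, Diamond.
Vitreous luster eliminates Pyrite, Diamond.
The minerals that satisfy all observations are Fluorite, Halite, Sylvite.
That is 3 minerals.

3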